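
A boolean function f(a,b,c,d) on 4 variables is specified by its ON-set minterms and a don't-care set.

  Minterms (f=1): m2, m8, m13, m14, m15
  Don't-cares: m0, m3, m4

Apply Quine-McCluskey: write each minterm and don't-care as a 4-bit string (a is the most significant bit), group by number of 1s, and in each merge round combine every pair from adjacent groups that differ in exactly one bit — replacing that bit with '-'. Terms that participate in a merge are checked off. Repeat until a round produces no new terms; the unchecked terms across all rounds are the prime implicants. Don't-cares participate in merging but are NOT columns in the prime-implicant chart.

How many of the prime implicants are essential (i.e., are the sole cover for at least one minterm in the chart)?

size-2^0 implicants → 0000(✓)  0010(✓)  0011(✓)  0100(✓)  1000(✓)  1101(✓)  1110(✓)  1111(✓)
size-2^1 implicants → -000  0-00  00-0  001-  11-1  111-
Unchecked terms (primes): -000, 0-00, 00-0, 001-, 11-1, 111-
Minterm coverage:
  m2 ⊆ 00-0,001-
  m8 ⊆ -000 [E]
  m13 ⊆ 11-1 [E]
  m14 ⊆ 111- [E]
  m15 ⊆ 11-1,111-
E = {-000, 11-1, 111-}

3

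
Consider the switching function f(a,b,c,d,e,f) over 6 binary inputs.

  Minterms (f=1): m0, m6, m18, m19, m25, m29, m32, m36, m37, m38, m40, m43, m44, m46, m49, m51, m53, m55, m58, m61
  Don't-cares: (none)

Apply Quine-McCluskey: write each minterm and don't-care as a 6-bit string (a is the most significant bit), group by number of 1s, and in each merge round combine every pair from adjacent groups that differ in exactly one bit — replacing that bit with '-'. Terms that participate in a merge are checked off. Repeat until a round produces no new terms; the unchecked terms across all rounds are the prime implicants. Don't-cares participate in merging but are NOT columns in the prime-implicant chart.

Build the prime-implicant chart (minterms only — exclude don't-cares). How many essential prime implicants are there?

size-2^0 implicants → 000000(✓)  000110(✓)  010010(✓)  010011(✓)  011001(✓)  011101(✓)  100000(✓)  100100(✓)  100101(✓)  100110(✓)  101000(✓)  101011  101100(✓)  101110(✓)  110001(✓)  110011(✓)  110101(✓)  110111(✓)  111010  111101(✓)
size-2^1 implicants → -00000  -00110  -10011  -11101  01001-  011-01  1-0101  10-000(✓)  10-100(✓)  10-110(✓)  100-00(✓)  1001-0(✓)  10010-  101-00(✓)  1011-0(✓)  11-101  110-01(✓)  110-11(✓)  1100-1(✓)  1101-1(✓)
size-2^2 implicants → 10--00  10-1-0  110--1
Unchecked terms (primes): -00000, -00110, -10011, -11101, 01001-, 011-01, 1-0101, 10--00, 10-1-0, 10010-, 101011, 11-101, 110--1, 111010
Minterm coverage:
  m0 ⊆ -00000 [E]
  m6 ⊆ -00110 [E]
  m18 ⊆ 01001- [E]
  m19 ⊆ -10011,01001-
  m25 ⊆ 011-01 [E]
  m29 ⊆ -11101,011-01
  m32 ⊆ -00000,10--00
  m36 ⊆ 10--00,10-1-0,10010-
  m37 ⊆ 1-0101,10010-
  m38 ⊆ -00110,10-1-0
  m40 ⊆ 10--00 [E]
  m43 ⊆ 101011 [E]
  m44 ⊆ 10--00,10-1-0
  m46 ⊆ 10-1-0 [E]
  m49 ⊆ 110--1 [E]
  m51 ⊆ -10011,110--1
  m53 ⊆ 1-0101,11-101,110--1
  m55 ⊆ 110--1 [E]
  m58 ⊆ 111010 [E]
  m61 ⊆ -11101,11-101
E = {-00000, -00110, 01001-, 011-01, 10--00, 10-1-0, 101011, 110--1, 111010}

9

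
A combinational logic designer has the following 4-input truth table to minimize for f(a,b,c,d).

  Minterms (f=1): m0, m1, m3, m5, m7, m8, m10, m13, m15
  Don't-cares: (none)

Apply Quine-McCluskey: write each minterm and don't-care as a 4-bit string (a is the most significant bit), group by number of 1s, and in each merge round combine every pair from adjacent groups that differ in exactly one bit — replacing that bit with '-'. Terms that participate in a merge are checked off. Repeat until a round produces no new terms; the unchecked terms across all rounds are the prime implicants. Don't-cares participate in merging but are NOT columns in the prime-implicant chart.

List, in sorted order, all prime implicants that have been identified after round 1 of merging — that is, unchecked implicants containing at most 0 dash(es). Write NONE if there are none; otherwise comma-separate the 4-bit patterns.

[col 0] 0000*, 0001*, 0011*, 0101*, 0111*, 1000*, 1010*, 1101*, 1111*
[col 1] -000, -101*, -111*, 0-01*, 0-11*, 00-1*, 000-, 01-1*, 10-0, 11-1*
[col 2] -1-1, 0--1
Prime implicants: -000, -1-1, 0--1, 000-, 10-0

NONE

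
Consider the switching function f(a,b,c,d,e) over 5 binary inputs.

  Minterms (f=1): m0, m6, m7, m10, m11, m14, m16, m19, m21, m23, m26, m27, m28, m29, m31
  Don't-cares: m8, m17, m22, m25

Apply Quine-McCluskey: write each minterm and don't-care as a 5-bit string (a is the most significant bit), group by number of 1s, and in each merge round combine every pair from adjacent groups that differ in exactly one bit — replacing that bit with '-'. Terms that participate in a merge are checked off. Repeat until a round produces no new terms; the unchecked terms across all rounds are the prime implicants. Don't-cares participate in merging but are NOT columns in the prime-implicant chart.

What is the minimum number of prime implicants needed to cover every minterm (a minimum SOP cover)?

Round 0: 00000✓ 00110✓ 00111✓ 01000✓ 01010✓ 01011✓ 01110✓ 10000✓ 10001✓ 10011✓ 10101✓ 10110✓ 10111✓ 11001✓ 11010✓ 11011✓ 11100✓ 11101✓ 11111✓
Round 1: -0000 -0110✓ -0111✓ -1010✓ -1011✓ 0-000 0-110 0011-✓ 01-10 010-0 0101-✓ 1-001✓ 1-011✓ 1-101✓ 1-111✓ 10-01✓ 10-11✓ 100-1✓ 1000- 101-1✓ 1011-✓ 11-01✓ 11-11✓ 110-1✓ 1101-✓ 111-1✓ 1110-
Round 2: -011- -101- 1--01✓ 1--11✓ 1-0-1✓ 1-1-1✓ 10--1✓ 11--1✓
Round 3: 1---1
PIs = {-0000, -011-, -101-, 0-000, 0-110, 01-10, 010-0, 1---1, 1000-, 1110-}
Coverage chart:
  m0: -0000,0-000
  m6: -011-,0-110
  m7: -011- ←essential
  m10: -101-,01-10,010-0
  m11: -101- ←essential
  m14: 0-110,01-10
  m16: -0000,1000-
  m19: 1---1 ←essential
  m21: 1---1 ←essential
  m23: -011-,1---1
  m26: -101- ←essential
  m27: -101-,1---1
  m28: 1110- ←essential
  m29: 1---1,1110-
  m31: 1---1 ←essential
Essential: -011-, -101-, 1---1, 1110-
Petrick residual → -0000, 0-110
Min cover (6 terms): b'c'd'e' + b'cd + bc'd + a'cde' + ae + abcd'

6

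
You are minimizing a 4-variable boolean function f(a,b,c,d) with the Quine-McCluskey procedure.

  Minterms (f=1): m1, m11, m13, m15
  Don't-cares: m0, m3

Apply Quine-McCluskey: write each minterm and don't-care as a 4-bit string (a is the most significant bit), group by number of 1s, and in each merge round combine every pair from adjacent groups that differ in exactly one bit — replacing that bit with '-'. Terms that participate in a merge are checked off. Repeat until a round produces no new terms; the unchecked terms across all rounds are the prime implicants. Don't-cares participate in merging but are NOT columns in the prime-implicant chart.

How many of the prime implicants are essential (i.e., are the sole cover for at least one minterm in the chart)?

1

[col 0] 0000*, 0001*, 0011*, 1011*, 1101*, 1111*
[col 1] -011, 00-1, 000-, 1-11, 11-1
Prime implicants: -011, 00-1, 000-, 1-11, 11-1
PI chart (minterm → PIs covering it):
  1 | 00-1,000-
  11 | -011,1-11
  13 | 11-1  (sole → essential)
  15 | 1-11,11-1
Essential prime implicants: 11-1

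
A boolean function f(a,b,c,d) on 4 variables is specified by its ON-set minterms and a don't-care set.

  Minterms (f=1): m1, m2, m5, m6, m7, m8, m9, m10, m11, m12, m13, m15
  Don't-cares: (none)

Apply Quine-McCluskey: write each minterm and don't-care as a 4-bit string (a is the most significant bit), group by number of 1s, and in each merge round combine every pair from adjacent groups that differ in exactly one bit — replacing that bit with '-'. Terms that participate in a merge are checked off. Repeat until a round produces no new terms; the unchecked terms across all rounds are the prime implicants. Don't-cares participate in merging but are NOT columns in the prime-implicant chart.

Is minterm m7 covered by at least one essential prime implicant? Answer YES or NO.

NO

Round 0: 0001✓ 0010✓ 0101✓ 0110✓ 0111✓ 1000✓ 1001✓ 1010✓ 1011✓ 1100✓ 1101✓ 1111✓
Round 1: -001✓ -010 -101✓ -111✓ 0-01✓ 0-10 01-1✓ 011- 1-00✓ 1-01✓ 1-11✓ 10-0✓ 10-1✓ 100-✓ 101-✓ 11-1✓ 110-✓
Round 2: --01 -1-1 1--1 1-0- 10--
PIs = {--01, -010, -1-1, 0-10, 011-, 1--1, 1-0-, 10--}
Coverage chart:
  m1: --01 ←essential
  m2: -010,0-10
  m5: --01,-1-1
  m6: 0-10,011-
  m7: -1-1,011-
  m8: 1-0-,10--
  m9: --01,1--1,1-0-,10--
  m10: -010,10--
  m11: 1--1,10--
  m12: 1-0- ←essential
  m13: --01,-1-1,1--1,1-0-
  m15: -1-1,1--1
Essential: --01, 1-0-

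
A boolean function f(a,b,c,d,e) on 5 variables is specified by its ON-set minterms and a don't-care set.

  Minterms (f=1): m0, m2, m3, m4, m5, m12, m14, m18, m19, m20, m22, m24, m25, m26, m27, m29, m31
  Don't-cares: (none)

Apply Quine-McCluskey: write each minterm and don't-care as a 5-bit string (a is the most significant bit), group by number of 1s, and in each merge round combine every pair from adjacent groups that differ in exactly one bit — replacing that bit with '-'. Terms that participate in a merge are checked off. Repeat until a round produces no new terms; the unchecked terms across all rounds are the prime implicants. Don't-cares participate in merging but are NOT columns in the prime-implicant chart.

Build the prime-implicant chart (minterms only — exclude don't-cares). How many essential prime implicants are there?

5

Round 0: 00000✓ 00010✓ 00011✓ 00100✓ 00101✓ 01100✓ 01110✓ 10010✓ 10011✓ 10100✓ 10110✓ 11000✓ 11001✓ 11010✓ 11011✓ 11101✓ 11111✓
Round 1: -0010✓ -0011✓ -0100 0-100 00-00 000-0 0001-✓ 0010- 011-0 1-010✓ 1-011✓ 10-10 1001-✓ 101-0 11-01✓ 11-11✓ 110-0✓ 110-1✓ 1100-✓ 1101-✓ 111-1✓
Round 2: -001- 1-01- 11--1 110--
PIs = {-001-, -0100, 0-100, 00-00, 000-0, 0010-, 011-0, 1-01-, 10-10, 101-0, 11--1, 110--}
Coverage chart:
  m0: 00-00,000-0
  m2: -001-,000-0
  m3: -001- ←essential
  m4: -0100,0-100,00-00,0010-
  m5: 0010- ←essential
  m12: 0-100,011-0
  m14: 011-0 ←essential
  m18: -001-,1-01-,10-10
  m19: -001-,1-01-
  m20: -0100,101-0
  m22: 10-10,101-0
  m24: 110-- ←essential
  m25: 11--1,110--
  m26: 1-01-,110--
  m27: 1-01-,11--1,110--
  m29: 11--1 ←essential
  m31: 11--1 ←essential
Essential: -001-, 0010-, 011-0, 11--1, 110--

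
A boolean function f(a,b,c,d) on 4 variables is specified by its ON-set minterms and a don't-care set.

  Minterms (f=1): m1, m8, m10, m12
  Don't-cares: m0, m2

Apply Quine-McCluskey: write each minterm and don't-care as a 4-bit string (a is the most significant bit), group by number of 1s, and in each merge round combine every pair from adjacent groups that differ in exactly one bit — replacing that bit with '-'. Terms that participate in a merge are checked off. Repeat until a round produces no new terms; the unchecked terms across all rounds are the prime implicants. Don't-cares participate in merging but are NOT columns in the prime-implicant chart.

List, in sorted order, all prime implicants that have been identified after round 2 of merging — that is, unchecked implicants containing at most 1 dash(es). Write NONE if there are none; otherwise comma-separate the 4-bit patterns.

[col 0] 0000*, 0001*, 0010*, 1000*, 1010*, 1100*
[col 1] -000*, -010*, 00-0*, 000-, 1-00, 10-0*
[col 2] -0-0
Prime implicants: -0-0, 000-, 1-00

000-, 1-00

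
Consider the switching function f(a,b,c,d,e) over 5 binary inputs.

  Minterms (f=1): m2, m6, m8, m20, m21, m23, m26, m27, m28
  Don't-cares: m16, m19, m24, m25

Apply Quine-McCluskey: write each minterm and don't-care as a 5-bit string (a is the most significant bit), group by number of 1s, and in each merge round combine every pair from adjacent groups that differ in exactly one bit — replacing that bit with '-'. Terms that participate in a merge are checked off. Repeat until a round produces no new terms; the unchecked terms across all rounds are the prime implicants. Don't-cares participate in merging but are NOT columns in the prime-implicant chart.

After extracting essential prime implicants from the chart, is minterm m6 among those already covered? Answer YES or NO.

Round 0: 00010✓ 00110✓ 01000✓ 10000✓ 10011✓ 10100✓ 10101✓ 10111✓ 11000✓ 11001✓ 11010✓ 11011✓ 11100✓
Round 1: -1000 00-10 1-000✓ 1-011 1-100✓ 10-00✓ 10-11 101-1 1010- 11-00✓ 110-0✓ 110-1✓ 1100-✓ 1101-✓
Round 2: 1--00 110--
PIs = {-1000, 00-10, 1--00, 1-011, 10-11, 101-1, 1010-, 110--}
Coverage chart:
  m2: 00-10 ←essential
  m6: 00-10 ←essential
  m8: -1000 ←essential
  m20: 1--00,1010-
  m21: 101-1,1010-
  m23: 10-11,101-1
  m26: 110-- ←essential
  m27: 1-011,110--
  m28: 1--00 ←essential
Essential: -1000, 00-10, 1--00, 110--

YES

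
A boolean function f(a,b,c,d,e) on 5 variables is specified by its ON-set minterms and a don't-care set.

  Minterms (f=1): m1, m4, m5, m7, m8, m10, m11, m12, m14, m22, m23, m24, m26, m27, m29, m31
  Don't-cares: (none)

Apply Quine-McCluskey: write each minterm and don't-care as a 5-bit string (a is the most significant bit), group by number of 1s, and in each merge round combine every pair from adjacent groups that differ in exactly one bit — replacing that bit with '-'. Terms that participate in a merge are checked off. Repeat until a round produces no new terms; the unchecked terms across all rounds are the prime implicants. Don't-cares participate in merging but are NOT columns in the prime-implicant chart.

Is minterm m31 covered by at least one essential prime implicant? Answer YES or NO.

YES

size-2^0 implicants → 00001(✓)  00100(✓)  00101(✓)  00111(✓)  01000(✓)  01010(✓)  01011(✓)  01100(✓)  01110(✓)  10110(✓)  10111(✓)  11000(✓)  11010(✓)  11011(✓)  11101(✓)  11111(✓)
size-2^1 implicants → -0111  -1000(✓)  -1010(✓)  -1011(✓)  0-100  00-01  001-1  0010-  01-00(✓)  01-10(✓)  010-0(✓)  0101-(✓)  011-0(✓)  1-111  1011-  11-11  110-0(✓)  1101-(✓)  111-1
size-2^2 implicants → -10-0  -101-  01--0
Unchecked terms (primes): -0111, -10-0, -101-, 0-100, 00-01, 001-1, 0010-, 01--0, 1-111, 1011-, 11-11, 111-1
Minterm coverage:
  m1 ⊆ 00-01 [E]
  m4 ⊆ 0-100,0010-
  m5 ⊆ 00-01,001-1,0010-
  m7 ⊆ -0111,001-1
  m8 ⊆ -10-0,01--0
  m10 ⊆ -10-0,-101-,01--0
  m11 ⊆ -101- [E]
  m12 ⊆ 0-100,01--0
  m14 ⊆ 01--0 [E]
  m22 ⊆ 1011- [E]
  m23 ⊆ -0111,1-111,1011-
  m24 ⊆ -10-0 [E]
  m26 ⊆ -10-0,-101-
  m27 ⊆ -101-,11-11
  m29 ⊆ 111-1 [E]
  m31 ⊆ 1-111,11-11,111-1
E = {-10-0, -101-, 00-01, 01--0, 1011-, 111-1}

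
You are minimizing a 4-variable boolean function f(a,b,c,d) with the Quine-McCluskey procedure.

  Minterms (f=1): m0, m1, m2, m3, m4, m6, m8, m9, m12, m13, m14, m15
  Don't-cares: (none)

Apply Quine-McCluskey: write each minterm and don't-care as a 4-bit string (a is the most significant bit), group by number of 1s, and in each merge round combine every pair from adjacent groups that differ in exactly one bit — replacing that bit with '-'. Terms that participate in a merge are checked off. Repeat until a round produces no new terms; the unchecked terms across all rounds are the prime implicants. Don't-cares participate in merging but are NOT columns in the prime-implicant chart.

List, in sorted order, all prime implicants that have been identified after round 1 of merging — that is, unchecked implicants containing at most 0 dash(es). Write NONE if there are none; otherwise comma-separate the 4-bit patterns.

NONE

[col 0] 0000*, 0001*, 0010*, 0011*, 0100*, 0110*, 1000*, 1001*, 1100*, 1101*, 1110*, 1111*
[col 1] -000*, -001*, -100*, -110*, 0-00*, 0-10*, 00-0*, 00-1*, 000-*, 001-*, 01-0*, 1-00*, 1-01*, 100-*, 11-0*, 11-1*, 110-*, 111-*
[col 2] --00, -00-, -1-0, 0--0, 00--, 1-0-, 11--
Prime implicants: --00, -00-, -1-0, 0--0, 00--, 1-0-, 11--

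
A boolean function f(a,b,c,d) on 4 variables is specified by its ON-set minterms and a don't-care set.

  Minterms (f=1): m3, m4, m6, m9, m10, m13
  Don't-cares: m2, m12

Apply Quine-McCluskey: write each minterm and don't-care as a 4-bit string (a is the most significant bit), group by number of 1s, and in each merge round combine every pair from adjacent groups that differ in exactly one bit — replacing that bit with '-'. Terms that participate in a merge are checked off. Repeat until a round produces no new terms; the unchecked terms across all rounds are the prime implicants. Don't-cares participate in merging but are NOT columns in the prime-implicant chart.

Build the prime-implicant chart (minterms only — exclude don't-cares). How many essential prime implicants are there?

size-2^0 implicants → 0010(✓)  0011(✓)  0100(✓)  0110(✓)  1001(✓)  1010(✓)  1100(✓)  1101(✓)
size-2^1 implicants → -010  -100  0-10  001-  01-0  1-01  110-
Unchecked terms (primes): -010, -100, 0-10, 001-, 01-0, 1-01, 110-
Minterm coverage:
  m3 ⊆ 001- [E]
  m4 ⊆ -100,01-0
  m6 ⊆ 0-10,01-0
  m9 ⊆ 1-01 [E]
  m10 ⊆ -010 [E]
  m13 ⊆ 1-01,110-
E = {-010, 001-, 1-01}

3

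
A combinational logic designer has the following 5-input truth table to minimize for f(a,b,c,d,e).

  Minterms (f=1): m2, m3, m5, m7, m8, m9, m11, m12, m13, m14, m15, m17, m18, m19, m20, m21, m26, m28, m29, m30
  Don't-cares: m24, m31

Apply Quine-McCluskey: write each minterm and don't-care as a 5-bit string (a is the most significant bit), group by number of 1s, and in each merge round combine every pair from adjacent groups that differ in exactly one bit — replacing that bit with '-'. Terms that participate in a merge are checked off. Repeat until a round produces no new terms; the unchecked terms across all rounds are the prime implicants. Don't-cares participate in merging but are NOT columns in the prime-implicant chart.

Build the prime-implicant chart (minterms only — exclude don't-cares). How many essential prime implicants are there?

3

[col 0] 00010*, 00011*, 00101*, 00111*, 01000*, 01001*, 01011*, 01100*, 01101*, 01110*, 01111*, 10001*, 10010*, 10011*, 10100*, 10101*, 11000*, 11010*, 11100*, 11101*, 11110*, 11111*
[col 1] -0010*, -0011*, -0101*, -1000*, -1100*, -1101*, -1110*, -1111*, 0-011*, 0-101*, 0-111*, 00-11*, 0001-*, 001-1*, 01-00*, 01-01*, 01-11*, 010-1*, 0100-*, 011-0*, 011-1*, 0110-*, 0111-*, 1-010, 1-100*, 1-101*, 10-01, 100-1, 1001-*, 1010-*, 11-00*, 11-10*, 110-0*, 111-0*, 111-1*, 1110-*, 1111-*
[col 2] --101, -001-, -1-00, -11-0*, -11-1*, -110-*, -111-*, 0--11, 0-1-1, 01--1, 01-0-, 011--*, 1-10-, 11--0, 111--*
[col 3] -11--
Prime implicants: --101, -001-, -1-00, -11--, 0--11, 0-1-1, 01--1, 01-0-, 1-010, 1-10-, 10-01, 100-1, 11--0
PI chart (minterm → PIs covering it):
  2 | -001-  (sole → essential)
  3 | -001-,0--11
  5 | --101,0-1-1
  7 | 0--11,0-1-1
  8 | -1-00,01-0-
  9 | 01--1,01-0-
  11 | 0--11,01--1
  12 | -1-00,-11--,01-0-
  13 | --101,-11--,0-1-1,01--1,01-0-
  14 | -11--  (sole → essential)
  15 | -11--,0--11,0-1-1,01--1
  17 | 10-01,100-1
  18 | -001-,1-010
  19 | -001-,100-1
  20 | 1-10-  (sole → essential)
  21 | --101,1-10-,10-01
  26 | 1-010,11--0
  28 | -1-00,-11--,1-10-,11--0
  29 | --101,-11--,1-10-
  30 | -11--,11--0
Essential prime implicants: -001-, -11--, 1-10-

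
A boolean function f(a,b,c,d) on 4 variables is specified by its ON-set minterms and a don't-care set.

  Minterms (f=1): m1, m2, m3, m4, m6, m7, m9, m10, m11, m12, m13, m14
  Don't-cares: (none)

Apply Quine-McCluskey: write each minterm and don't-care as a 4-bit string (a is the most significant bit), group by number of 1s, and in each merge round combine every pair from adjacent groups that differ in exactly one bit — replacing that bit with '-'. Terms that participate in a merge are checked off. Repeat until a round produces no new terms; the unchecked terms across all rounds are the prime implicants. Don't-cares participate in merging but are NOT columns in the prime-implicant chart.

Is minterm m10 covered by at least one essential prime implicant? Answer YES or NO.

[col 0] 0001*, 0010*, 0011*, 0100*, 0110*, 0111*, 1001*, 1010*, 1011*, 1100*, 1101*, 1110*
[col 1] -001*, -010*, -011*, -100*, -110*, 0-10*, 0-11*, 00-1*, 001-*, 01-0*, 011-*, 1-01, 1-10*, 10-1*, 101-*, 11-0*, 110-
[col 2] --10, -0-1, -01-, -1-0, 0-1-
Prime implicants: --10, -0-1, -01-, -1-0, 0-1-, 1-01, 110-
PI chart (minterm → PIs covering it):
  1 | -0-1  (sole → essential)
  2 | --10,-01-,0-1-
  3 | -0-1,-01-,0-1-
  4 | -1-0  (sole → essential)
  6 | --10,-1-0,0-1-
  7 | 0-1-  (sole → essential)
  9 | -0-1,1-01
  10 | --10,-01-
  11 | -0-1,-01-
  12 | -1-0,110-
  13 | 1-01,110-
  14 | --10,-1-0
Essential prime implicants: -0-1, -1-0, 0-1-

NO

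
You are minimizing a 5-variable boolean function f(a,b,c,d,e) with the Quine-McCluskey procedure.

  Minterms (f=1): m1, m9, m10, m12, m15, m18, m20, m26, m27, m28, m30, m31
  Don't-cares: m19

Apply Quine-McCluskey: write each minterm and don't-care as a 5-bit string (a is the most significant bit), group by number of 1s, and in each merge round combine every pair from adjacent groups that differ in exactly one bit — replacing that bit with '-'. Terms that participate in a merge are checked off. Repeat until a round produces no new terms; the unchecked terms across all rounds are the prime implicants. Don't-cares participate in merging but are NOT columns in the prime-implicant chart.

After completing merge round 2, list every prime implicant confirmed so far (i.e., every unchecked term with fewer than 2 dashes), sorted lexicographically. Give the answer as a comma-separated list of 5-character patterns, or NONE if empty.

-1010, -1100, -1111, 0-001, 1-100, 111-0

size-2^0 implicants → 00001(✓)  01001(✓)  01010(✓)  01100(✓)  01111(✓)  10010(✓)  10011(✓)  10100(✓)  11010(✓)  11011(✓)  11100(✓)  11110(✓)  11111(✓)
size-2^1 implicants → -1010  -1100  -1111  0-001  1-010(✓)  1-011(✓)  1-100  1001-(✓)  11-10(✓)  11-11(✓)  1101-(✓)  111-0  1111-(✓)
size-2^2 implicants → 1-01-  11-1-
Unchecked terms (primes): -1010, -1100, -1111, 0-001, 1-01-, 1-100, 11-1-, 111-0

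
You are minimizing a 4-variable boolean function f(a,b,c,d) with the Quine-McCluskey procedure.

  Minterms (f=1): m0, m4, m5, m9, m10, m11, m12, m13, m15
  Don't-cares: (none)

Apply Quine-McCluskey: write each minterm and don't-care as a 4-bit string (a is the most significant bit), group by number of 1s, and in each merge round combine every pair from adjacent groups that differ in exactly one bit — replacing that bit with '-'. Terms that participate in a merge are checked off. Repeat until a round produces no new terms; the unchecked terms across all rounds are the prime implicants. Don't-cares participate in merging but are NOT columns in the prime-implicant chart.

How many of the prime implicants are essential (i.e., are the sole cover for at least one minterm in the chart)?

4

size-2^0 implicants → 0000(✓)  0100(✓)  0101(✓)  1001(✓)  1010(✓)  1011(✓)  1100(✓)  1101(✓)  1111(✓)
size-2^1 implicants → -100(✓)  -101(✓)  0-00  010-(✓)  1-01(✓)  1-11(✓)  10-1(✓)  101-  11-1(✓)  110-(✓)
size-2^2 implicants → -10-  1--1
Unchecked terms (primes): -10-, 0-00, 1--1, 101-
Minterm coverage:
  m0 ⊆ 0-00 [E]
  m4 ⊆ -10-,0-00
  m5 ⊆ -10- [E]
  m9 ⊆ 1--1 [E]
  m10 ⊆ 101- [E]
  m11 ⊆ 1--1,101-
  m12 ⊆ -10- [E]
  m13 ⊆ -10-,1--1
  m15 ⊆ 1--1 [E]
E = {-10-, 0-00, 1--1, 101-}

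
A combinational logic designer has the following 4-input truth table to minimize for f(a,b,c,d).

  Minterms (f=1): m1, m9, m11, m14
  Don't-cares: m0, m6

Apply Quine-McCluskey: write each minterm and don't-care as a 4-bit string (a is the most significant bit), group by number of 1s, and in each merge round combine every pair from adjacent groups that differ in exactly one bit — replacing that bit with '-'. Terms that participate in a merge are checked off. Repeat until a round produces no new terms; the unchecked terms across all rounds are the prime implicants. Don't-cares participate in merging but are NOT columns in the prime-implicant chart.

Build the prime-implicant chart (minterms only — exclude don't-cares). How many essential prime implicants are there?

size-2^0 implicants → 0000(✓)  0001(✓)  0110(✓)  1001(✓)  1011(✓)  1110(✓)
size-2^1 implicants → -001  -110  000-  10-1
Unchecked terms (primes): -001, -110, 000-, 10-1
Minterm coverage:
  m1 ⊆ -001,000-
  m9 ⊆ -001,10-1
  m11 ⊆ 10-1 [E]
  m14 ⊆ -110 [E]
E = {-110, 10-1}

2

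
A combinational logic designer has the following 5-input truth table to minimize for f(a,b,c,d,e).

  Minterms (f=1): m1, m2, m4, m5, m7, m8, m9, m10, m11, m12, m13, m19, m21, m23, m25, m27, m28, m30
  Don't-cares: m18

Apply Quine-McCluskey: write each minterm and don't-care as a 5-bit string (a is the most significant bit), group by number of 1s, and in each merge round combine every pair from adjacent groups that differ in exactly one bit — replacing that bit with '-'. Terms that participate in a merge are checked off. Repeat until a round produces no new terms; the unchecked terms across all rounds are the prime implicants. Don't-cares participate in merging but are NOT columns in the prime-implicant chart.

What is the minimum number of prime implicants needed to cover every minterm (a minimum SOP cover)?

8

size-2^0 implicants → 00001(✓)  00010(✓)  00100(✓)  00101(✓)  00111(✓)  01000(✓)  01001(✓)  01010(✓)  01011(✓)  01100(✓)  01101(✓)  10010(✓)  10011(✓)  10101(✓)  10111(✓)  11001(✓)  11011(✓)  11100(✓)  11110(✓)
size-2^1 implicants → -0010  -0101(✓)  -0111(✓)  -1001(✓)  -1011(✓)  -1100  0-001(✓)  0-010  0-100(✓)  0-101(✓)  00-01(✓)  001-1(✓)  0010-(✓)  01-00(✓)  01-01(✓)  010-0(✓)  010-1(✓)  0100-(✓)  0101-(✓)  0110-(✓)  1-011  10-11  1001-  101-1(✓)  110-1(✓)  111-0
size-2^2 implicants → -01-1  -10-1  0--01  0-10-  01-0-  010--
Unchecked terms (primes): -0010, -01-1, -10-1, -1100, 0--01, 0-010, 0-10-, 01-0-, 010--, 1-011, 10-11, 1001-, 111-0
Minterm coverage:
  m1 ⊆ 0--01 [E]
  m2 ⊆ -0010,0-010
  m4 ⊆ 0-10- [E]
  m5 ⊆ -01-1,0--01,0-10-
  m7 ⊆ -01-1 [E]
  m8 ⊆ 01-0-,010--
  m9 ⊆ -10-1,0--01,01-0-,010--
  m10 ⊆ 0-010,010--
  m11 ⊆ -10-1,010--
  m12 ⊆ -1100,0-10-,01-0-
  m13 ⊆ 0--01,0-10-,01-0-
  m19 ⊆ 1-011,10-11,1001-
  m21 ⊆ -01-1 [E]
  m23 ⊆ -01-1,10-11
  m25 ⊆ -10-1 [E]
  m27 ⊆ -10-1,1-011
  m28 ⊆ -1100,111-0
  m30 ⊆ 111-0 [E]
E = {-01-1, -10-1, 0--01, 0-10-, 111-0}
Petrick residual → -0010, 010--, 1-011
Cover = b'c'de' + b'ce + bc'e + a'd'e + a'cd' + a'bc' + ac'de + abce'  |cover|=8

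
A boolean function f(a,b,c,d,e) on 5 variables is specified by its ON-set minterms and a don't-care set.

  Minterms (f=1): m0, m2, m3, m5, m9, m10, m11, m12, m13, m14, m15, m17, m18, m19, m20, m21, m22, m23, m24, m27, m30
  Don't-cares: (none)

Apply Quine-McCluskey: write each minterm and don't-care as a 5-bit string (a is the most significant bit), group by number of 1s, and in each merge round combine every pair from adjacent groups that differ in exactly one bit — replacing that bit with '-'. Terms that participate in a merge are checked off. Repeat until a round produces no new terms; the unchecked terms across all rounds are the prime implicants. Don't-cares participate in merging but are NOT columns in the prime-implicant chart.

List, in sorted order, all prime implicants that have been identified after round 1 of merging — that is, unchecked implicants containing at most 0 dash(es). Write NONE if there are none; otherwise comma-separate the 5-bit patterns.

11000

Round 0: 00000✓ 00010✓ 00011✓ 00101✓ 01001✓ 01010✓ 01011✓ 01100✓ 01101✓ 01110✓ 01111✓ 10001✓ 10010✓ 10011✓ 10100✓ 10101✓ 10110✓ 10111✓ 11000 11011✓ 11110✓
Round 1: -0010✓ -0011✓ -0101 -1011✓ -1110 0-010✓ 0-011✓ 0-101 000-0 0001-✓ 01-01✓ 01-10✓ 01-11✓ 010-1✓ 0101-✓ 011-0✓ 011-1✓ 0110-✓ 0111-✓ 1-011✓ 1-110 10-01✓ 10-10✓ 10-11✓ 100-1✓ 1001-✓ 101-0✓ 101-1✓ 1010-✓ 1011-✓
Round 2: --011 -001- 0-01- 01--1 01-1- 011-- 10--1 10-1- 101--
PIs = {--011, -001-, -0101, -1110, 0-01-, 0-101, 000-0, 01--1, 01-1-, 011--, 1-110, 10--1, 10-1-, 101--, 11000}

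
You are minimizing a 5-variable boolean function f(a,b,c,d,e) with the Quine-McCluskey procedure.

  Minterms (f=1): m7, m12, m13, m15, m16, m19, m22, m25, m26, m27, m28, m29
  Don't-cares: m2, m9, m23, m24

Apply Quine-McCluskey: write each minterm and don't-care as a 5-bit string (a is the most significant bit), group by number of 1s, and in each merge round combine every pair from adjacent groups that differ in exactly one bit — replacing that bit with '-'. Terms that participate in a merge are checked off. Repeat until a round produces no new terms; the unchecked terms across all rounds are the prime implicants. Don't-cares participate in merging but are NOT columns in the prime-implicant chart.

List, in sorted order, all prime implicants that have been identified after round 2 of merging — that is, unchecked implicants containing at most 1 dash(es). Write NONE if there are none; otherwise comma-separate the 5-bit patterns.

Round 0: 00010 00111✓ 01001✓ 01100✓ 01101✓ 01111✓ 10000✓ 10011✓ 10110✓ 10111✓ 11000✓ 11001✓ 11010✓ 11011✓ 11100✓ 11101✓
Round 1: -0111 -1001✓ -1100✓ -1101✓ 0-111 01-01✓ 011-1 0110-✓ 1-000 1-011 10-11 1011- 11-00✓ 11-01✓ 110-0✓ 110-1✓ 1100-✓ 1101-✓ 1110-✓
Round 2: -1-01 -110- 11-0- 110--
PIs = {-0111, -1-01, -110-, 0-111, 00010, 011-1, 1-000, 1-011, 10-11, 1011-, 11-0-, 110--}

-0111, 0-111, 00010, 011-1, 1-000, 1-011, 10-11, 1011-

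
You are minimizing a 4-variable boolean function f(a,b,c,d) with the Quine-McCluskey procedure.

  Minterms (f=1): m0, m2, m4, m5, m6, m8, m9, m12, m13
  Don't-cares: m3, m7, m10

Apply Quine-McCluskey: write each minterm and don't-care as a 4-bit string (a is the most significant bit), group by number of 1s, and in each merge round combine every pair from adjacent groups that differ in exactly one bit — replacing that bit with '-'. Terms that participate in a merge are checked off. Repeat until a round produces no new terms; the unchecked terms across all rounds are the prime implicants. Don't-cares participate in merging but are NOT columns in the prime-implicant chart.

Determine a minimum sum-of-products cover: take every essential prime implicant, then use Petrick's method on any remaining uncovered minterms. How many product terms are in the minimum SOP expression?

3

size-2^0 implicants → 0000(✓)  0010(✓)  0011(✓)  0100(✓)  0101(✓)  0110(✓)  0111(✓)  1000(✓)  1001(✓)  1010(✓)  1100(✓)  1101(✓)
size-2^1 implicants → -000(✓)  -010(✓)  -100(✓)  -101(✓)  0-00(✓)  0-10(✓)  0-11(✓)  00-0(✓)  001-(✓)  01-0(✓)  01-1(✓)  010-(✓)  011-(✓)  1-00(✓)  1-01(✓)  10-0(✓)  100-(✓)  110-(✓)
size-2^2 implicants → --00  -0-0  -10-  0--0  0-1-  01--  1-0-
Unchecked terms (primes): --00, -0-0, -10-, 0--0, 0-1-, 01--, 1-0-
Minterm coverage:
  m0 ⊆ --00,-0-0,0--0
  m2 ⊆ -0-0,0--0,0-1-
  m4 ⊆ --00,-10-,0--0,01--
  m5 ⊆ -10-,01--
  m6 ⊆ 0--0,0-1-,01--
  m8 ⊆ --00,-0-0,1-0-
  m9 ⊆ 1-0- [E]
  m12 ⊆ --00,-10-,1-0-
  m13 ⊆ -10-,1-0-
E = {1-0-}
Petrick residual → -0-0, 01--
Cover = b'd' + a'b + ac'  |cover|=3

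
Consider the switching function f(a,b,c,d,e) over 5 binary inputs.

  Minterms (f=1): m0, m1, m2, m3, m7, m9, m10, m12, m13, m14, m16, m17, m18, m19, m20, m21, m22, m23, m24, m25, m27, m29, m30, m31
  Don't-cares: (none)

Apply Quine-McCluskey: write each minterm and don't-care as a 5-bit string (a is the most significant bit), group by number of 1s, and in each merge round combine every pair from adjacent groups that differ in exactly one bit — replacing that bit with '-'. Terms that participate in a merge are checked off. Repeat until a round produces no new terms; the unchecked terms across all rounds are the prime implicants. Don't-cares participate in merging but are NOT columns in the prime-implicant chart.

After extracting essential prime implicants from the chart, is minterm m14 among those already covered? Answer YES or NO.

[col 0] 00000*, 00001*, 00010*, 00011*, 00111*, 01001*, 01010*, 01100*, 01101*, 01110*, 10000*, 10001*, 10010*, 10011*, 10100*, 10101*, 10110*, 10111*, 11000*, 11001*, 11011*, 11101*, 11110*, 11111*
[col 1] -0000*, -0001*, -0010*, -0011*, -0111*, -1001*, -1101*, -1110, 0-001*, 0-010, 00-11*, 000-0*, 000-1*, 0000-*, 0001-*, 01-01*, 01-10, 011-0, 0110-, 1-000*, 1-001*, 1-011*, 1-101*, 1-110*, 1-111*, 10-00*, 10-01*, 10-10*, 10-11*, 100-0*, 100-1*, 1000-*, 1001-*, 101-0*, 101-1*, 1010-*, 1011-*, 11-01*, 11-11*, 110-1*, 1100-*, 111-1*, 1111-*
[col 2] --001, -0-11, -00-0*, -00-1*, -000-*, -001-*, -1-01, 000--*, 1--01*, 1--11*, 1-0-1*, 1-00-, 1-1-1*, 1-11-, 10--0*, 10--1*, 10-0-*, 10-1-*, 100--*, 101--*, 11--1*
[col 3] -00--, 1---1, 10---
Prime implicants: --001, -0-11, -00--, -1-01, -1110, 0-010, 01-10, 011-0, 0110-, 1---1, 1-00-, 1-11-, 10---
PI chart (minterm → PIs covering it):
  0 | -00--  (sole → essential)
  1 | --001,-00--
  2 | -00--,0-010
  3 | -0-11,-00--
  7 | -0-11  (sole → essential)
  9 | --001,-1-01
  10 | 0-010,01-10
  12 | 011-0,0110-
  13 | -1-01,0110-
  14 | -1110,01-10,011-0
  16 | -00--,1-00-,10---
  17 | --001,-00--,1---1,1-00-,10---
  18 | -00--,10---
  19 | -0-11,-00--,1---1,10---
  20 | 10---  (sole → essential)
  21 | 1---1,10---
  22 | 1-11-,10---
  23 | -0-11,1---1,1-11-,10---
  24 | 1-00-  (sole → essential)
  25 | --001,-1-01,1---1,1-00-
  27 | 1---1  (sole → essential)
  29 | -1-01,1---1
  30 | -1110,1-11-
  31 | 1---1,1-11-
Essential prime implicants: -0-11, -00--, 1---1, 1-00-, 10---

NO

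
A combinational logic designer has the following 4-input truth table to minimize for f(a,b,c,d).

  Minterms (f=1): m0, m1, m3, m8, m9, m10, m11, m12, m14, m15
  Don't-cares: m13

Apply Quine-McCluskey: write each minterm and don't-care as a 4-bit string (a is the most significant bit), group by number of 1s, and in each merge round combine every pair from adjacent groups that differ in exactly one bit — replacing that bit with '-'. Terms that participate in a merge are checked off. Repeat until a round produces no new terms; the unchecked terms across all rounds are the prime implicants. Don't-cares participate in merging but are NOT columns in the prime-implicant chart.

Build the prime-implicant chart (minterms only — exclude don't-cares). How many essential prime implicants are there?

size-2^0 implicants → 0000(✓)  0001(✓)  0011(✓)  1000(✓)  1001(✓)  1010(✓)  1011(✓)  1100(✓)  1101(✓)  1110(✓)  1111(✓)
size-2^1 implicants → -000(✓)  -001(✓)  -011(✓)  00-1(✓)  000-(✓)  1-00(✓)  1-01(✓)  1-10(✓)  1-11(✓)  10-0(✓)  10-1(✓)  100-(✓)  101-(✓)  11-0(✓)  11-1(✓)  110-(✓)  111-(✓)
size-2^2 implicants → -0-1  -00-  1--0(✓)  1--1(✓)  1-0-(✓)  1-1-(✓)  10--(✓)  11--(✓)
size-2^3 implicants → 1---
Unchecked terms (primes): -0-1, -00-, 1---
Minterm coverage:
  m0 ⊆ -00- [E]
  m1 ⊆ -0-1,-00-
  m3 ⊆ -0-1 [E]
  m8 ⊆ -00-,1---
  m9 ⊆ -0-1,-00-,1---
  m10 ⊆ 1--- [E]
  m11 ⊆ -0-1,1---
  m12 ⊆ 1--- [E]
  m14 ⊆ 1--- [E]
  m15 ⊆ 1--- [E]
E = {-0-1, -00-, 1---}

3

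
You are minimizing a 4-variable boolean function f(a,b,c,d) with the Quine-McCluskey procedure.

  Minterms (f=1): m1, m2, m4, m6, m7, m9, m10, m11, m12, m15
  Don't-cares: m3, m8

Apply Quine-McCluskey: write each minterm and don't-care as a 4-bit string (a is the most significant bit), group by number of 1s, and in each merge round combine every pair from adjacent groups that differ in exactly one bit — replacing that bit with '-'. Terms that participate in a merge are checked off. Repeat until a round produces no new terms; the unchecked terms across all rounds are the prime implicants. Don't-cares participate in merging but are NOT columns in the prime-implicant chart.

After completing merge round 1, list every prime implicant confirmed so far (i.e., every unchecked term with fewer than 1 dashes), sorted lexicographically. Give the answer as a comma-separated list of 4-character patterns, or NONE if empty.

NONE

Round 0: 0001✓ 0010✓ 0011✓ 0100✓ 0110✓ 0111✓ 1000✓ 1001✓ 1010✓ 1011✓ 1100✓ 1111✓
Round 1: -001✓ -010✓ -011✓ -100 -111✓ 0-10✓ 0-11✓ 00-1✓ 001-✓ 01-0 011-✓ 1-00 1-11✓ 10-0✓ 10-1✓ 100-✓ 101-✓
Round 2: --11 -0-1 -01- 0-1- 10--
PIs = {--11, -0-1, -01-, -100, 0-1-, 01-0, 1-00, 10--}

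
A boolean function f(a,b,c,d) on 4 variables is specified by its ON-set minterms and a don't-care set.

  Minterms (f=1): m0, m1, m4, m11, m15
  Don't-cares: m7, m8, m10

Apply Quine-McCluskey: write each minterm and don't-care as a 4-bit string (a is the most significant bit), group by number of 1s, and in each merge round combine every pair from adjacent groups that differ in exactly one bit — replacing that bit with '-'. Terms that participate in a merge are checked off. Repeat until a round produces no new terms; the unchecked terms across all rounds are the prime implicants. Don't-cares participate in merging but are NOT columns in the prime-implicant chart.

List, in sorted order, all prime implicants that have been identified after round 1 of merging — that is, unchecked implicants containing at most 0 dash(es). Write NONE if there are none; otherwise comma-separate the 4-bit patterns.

size-2^0 implicants → 0000(✓)  0001(✓)  0100(✓)  0111(✓)  1000(✓)  1010(✓)  1011(✓)  1111(✓)
size-2^1 implicants → -000  -111  0-00  000-  1-11  10-0  101-
Unchecked terms (primes): -000, -111, 0-00, 000-, 1-11, 10-0, 101-

NONE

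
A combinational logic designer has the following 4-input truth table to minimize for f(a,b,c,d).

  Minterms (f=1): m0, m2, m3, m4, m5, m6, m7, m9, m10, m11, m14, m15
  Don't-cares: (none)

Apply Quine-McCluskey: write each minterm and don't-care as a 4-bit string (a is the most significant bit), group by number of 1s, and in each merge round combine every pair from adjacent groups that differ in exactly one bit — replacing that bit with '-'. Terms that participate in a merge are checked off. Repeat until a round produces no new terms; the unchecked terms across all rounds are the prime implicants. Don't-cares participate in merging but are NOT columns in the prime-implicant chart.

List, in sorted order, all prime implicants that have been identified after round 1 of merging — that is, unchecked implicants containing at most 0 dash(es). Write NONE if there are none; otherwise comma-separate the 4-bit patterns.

NONE

Round 0: 0000✓ 0010✓ 0011✓ 0100✓ 0101✓ 0110✓ 0111✓ 1001✓ 1010✓ 1011✓ 1110✓ 1111✓
Round 1: -010✓ -011✓ -110✓ -111✓ 0-00✓ 0-10✓ 0-11✓ 00-0✓ 001-✓ 01-0✓ 01-1✓ 010-✓ 011-✓ 1-10✓ 1-11✓ 10-1 101-✓ 111-✓
Round 2: --10✓ --11✓ -01-✓ -11-✓ 0--0 0-1-✓ 01-- 1-1-✓
Round 3: --1-
PIs = {--1-, 0--0, 01--, 10-1}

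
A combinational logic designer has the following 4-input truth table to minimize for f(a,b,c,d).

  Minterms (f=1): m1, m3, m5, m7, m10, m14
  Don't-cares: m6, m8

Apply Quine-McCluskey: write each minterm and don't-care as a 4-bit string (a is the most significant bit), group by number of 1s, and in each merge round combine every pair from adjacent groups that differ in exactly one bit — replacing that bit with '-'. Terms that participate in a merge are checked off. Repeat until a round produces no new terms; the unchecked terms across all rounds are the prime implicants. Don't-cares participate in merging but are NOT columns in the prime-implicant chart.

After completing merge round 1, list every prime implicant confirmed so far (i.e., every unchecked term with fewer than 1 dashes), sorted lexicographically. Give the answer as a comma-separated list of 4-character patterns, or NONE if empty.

Round 0: 0001✓ 0011✓ 0101✓ 0110✓ 0111✓ 1000✓ 1010✓ 1110✓
Round 1: -110 0-01✓ 0-11✓ 00-1✓ 01-1✓ 011- 1-10 10-0
Round 2: 0--1
PIs = {-110, 0--1, 011-, 1-10, 10-0}

NONE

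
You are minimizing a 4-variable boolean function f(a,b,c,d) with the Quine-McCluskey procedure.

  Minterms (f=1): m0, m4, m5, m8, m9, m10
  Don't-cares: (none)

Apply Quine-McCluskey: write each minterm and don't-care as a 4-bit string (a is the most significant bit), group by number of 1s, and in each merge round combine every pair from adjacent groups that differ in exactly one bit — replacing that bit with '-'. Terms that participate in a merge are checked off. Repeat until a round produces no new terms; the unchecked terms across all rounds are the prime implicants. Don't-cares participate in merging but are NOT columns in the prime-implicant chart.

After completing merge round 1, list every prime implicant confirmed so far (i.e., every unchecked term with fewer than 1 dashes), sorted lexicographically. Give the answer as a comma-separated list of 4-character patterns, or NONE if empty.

Round 0: 0000✓ 0100✓ 0101✓ 1000✓ 1001✓ 1010✓
Round 1: -000 0-00 010- 10-0 100-
PIs = {-000, 0-00, 010-, 10-0, 100-}

NONE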